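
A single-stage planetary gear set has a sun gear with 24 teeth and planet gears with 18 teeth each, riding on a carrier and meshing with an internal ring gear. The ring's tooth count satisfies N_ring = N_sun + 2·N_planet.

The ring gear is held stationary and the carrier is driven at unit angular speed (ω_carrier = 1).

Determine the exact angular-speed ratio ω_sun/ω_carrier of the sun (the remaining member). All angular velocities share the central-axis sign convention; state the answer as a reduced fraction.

N_ring = 24 + 2·18 = 60
24(ω_s−ω_c) = −60(ω_r−ω_c),  ω_r=0, ω_c=1
ω_s = 1 − (60/24)(0−1) = 7/2
ω_s/ω_c = 7/2

7/2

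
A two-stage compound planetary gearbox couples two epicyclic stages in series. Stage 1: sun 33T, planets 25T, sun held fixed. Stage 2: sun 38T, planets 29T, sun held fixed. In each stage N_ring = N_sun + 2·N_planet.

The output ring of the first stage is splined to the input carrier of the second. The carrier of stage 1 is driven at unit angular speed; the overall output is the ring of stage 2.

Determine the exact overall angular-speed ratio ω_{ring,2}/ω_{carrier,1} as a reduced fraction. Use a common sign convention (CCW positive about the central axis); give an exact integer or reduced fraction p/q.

1943/996

Stage 1: N_ring = 33 + 2·25 = 83
Stage 1: 33(ω_s−ω_c) = −83(ω_r−ω_c),  ω_s=0, ω_c=1
Stage 1: ω_r = 1 − (33/83)(0−1) = 116/83
  ⇒ ω_r¹/ω_c¹ = 116/83
Stage 2: N_ring = 38 + 2·29 = 96
Stage 2: 38(ω_s−ω_c) = −96(ω_r−ω_c),  ω_s=0, ω_c=1
Stage 2: ω_r = 1 − (38/96)(0−1) = 67/48
  ⇒ ω_r²/ω_c² = 67/48
Coupling ω_c² = ω_r¹ ⇒ overall = 116/83 × 67/48 = 1943/996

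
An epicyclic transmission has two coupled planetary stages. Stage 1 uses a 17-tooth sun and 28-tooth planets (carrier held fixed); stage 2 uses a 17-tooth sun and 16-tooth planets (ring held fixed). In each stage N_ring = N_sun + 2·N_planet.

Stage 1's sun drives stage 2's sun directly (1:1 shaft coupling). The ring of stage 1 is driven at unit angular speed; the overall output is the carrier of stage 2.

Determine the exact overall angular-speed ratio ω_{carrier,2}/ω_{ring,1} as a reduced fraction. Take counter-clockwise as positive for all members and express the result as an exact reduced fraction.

-73/66

Stage 1: N_ring = 17 + 2·28 = 73
Stage 1: 17(ω_s−ω_c) = −73(ω_r−ω_c),  ω_c=0, ω_r=1
Stage 1: ω_s = 0 − (73/17)(1−0) = -73/17
  ⇒ ω_s¹/ω_r¹ = -73/17
Stage 2: N_ring = 17 + 2·16 = 49
Stage 2: 17(ω_s−ω_c) = −49(ω_r−ω_c),  ω_r=0, ω_s=1
Stage 2: 17(1−ω_c) = −49(0−ω_c)  ⇒  66ω_c = 17  ⇒  ω_c = 17/66
  ⇒ ω_c²/ω_s² = 17/66
Coupling ω_s² = ω_s¹ ⇒ overall = -73/17 × 17/66 = -73/66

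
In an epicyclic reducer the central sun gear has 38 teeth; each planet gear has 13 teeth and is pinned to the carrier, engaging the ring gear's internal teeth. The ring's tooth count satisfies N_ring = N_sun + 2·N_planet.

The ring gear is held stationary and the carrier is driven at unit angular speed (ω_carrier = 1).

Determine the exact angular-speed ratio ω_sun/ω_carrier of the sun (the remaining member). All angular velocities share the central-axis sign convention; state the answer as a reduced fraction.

N_ring = 38 + 2·13 = 64
38(ω_s−ω_c) = −64(ω_r−ω_c),  ω_r=0, ω_c=1
ω_s = 1 − (64/38)(0−1) = 51/19
ω_s/ω_c = 51/19

51/19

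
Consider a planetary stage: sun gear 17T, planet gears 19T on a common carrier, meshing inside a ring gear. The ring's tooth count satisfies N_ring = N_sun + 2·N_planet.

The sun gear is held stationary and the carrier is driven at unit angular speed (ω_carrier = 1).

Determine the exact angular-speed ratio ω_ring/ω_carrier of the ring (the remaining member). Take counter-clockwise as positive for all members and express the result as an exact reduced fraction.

N_ring = 17 + 2·19 = 55
17(ω_s−ω_c) = −55(ω_r−ω_c),  ω_s=0, ω_c=1
ω_r = 1 − (17/55)(0−1) = 72/55
ω_r/ω_c = 72/55

72/55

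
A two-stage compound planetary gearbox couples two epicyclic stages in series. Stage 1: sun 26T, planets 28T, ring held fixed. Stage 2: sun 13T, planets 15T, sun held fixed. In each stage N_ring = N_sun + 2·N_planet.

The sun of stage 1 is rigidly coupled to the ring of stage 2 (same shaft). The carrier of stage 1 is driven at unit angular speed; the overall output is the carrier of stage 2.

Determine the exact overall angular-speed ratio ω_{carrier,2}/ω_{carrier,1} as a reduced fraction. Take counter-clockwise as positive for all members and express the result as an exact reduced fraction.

Stage 1: N_ring = 26 + 2·28 = 82
Stage 1: 26(ω_s−ω_c) = −82(ω_r−ω_c),  ω_r=0, ω_c=1
Stage 1: ω_s = 1 − (82/26)(0−1) = 54/13
  ⇒ ω_s¹/ω_c¹ = 54/13
Stage 2: N_ring = 13 + 2·15 = 43
Stage 2: 13(ω_s−ω_c) = −43(ω_r−ω_c),  ω_s=0, ω_r=1
Stage 2: 13(0−ω_c) = −43(1−ω_c)  ⇒  56ω_c = 43  ⇒  ω_c = 43/56
  ⇒ ω_c²/ω_r² = 43/56
Coupling ω_r² = ω_s¹ ⇒ overall = 54/13 × 43/56 = 1161/364

1161/364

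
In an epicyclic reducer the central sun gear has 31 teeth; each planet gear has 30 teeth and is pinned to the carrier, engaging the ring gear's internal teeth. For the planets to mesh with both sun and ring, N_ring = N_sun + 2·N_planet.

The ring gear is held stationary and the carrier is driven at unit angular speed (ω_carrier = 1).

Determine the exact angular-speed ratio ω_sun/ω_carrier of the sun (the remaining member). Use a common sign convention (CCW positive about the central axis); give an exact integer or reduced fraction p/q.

N_ring = 31 + 2·30 = 91
31(ω_s−ω_c) = −91(ω_r−ω_c),  ω_r=0, ω_c=1
ω_s = 1 − (91/31)(0−1) = 122/31
ω_s/ω_c = 122/31

122/31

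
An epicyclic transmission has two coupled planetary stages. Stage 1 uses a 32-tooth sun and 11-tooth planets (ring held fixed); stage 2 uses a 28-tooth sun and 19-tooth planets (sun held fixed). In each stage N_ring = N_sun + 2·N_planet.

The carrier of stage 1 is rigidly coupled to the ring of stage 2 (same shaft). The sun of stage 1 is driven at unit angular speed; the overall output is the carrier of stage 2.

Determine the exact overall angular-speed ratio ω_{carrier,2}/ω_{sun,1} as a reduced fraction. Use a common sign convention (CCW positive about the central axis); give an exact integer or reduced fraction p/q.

528/2021

Stage 1: N_ring = 32 + 2·11 = 54
Stage 1: 32(ω_s−ω_c) = −54(ω_r−ω_c),  ω_r=0, ω_s=1
Stage 1: 32(1−ω_c) = −54(0−ω_c)  ⇒  86ω_c = 32  ⇒  ω_c = 16/43
  ⇒ ω_c¹/ω_s¹ = 16/43
Stage 2: N_ring = 28 + 2·19 = 66
Stage 2: 28(ω_s−ω_c) = −66(ω_r−ω_c),  ω_s=0, ω_r=1
Stage 2: 28(0−ω_c) = −66(1−ω_c)  ⇒  94ω_c = 66  ⇒  ω_c = 33/47
  ⇒ ω_c²/ω_r² = 33/47
Coupling ω_r² = ω_c¹ ⇒ overall = 16/43 × 33/47 = 528/2021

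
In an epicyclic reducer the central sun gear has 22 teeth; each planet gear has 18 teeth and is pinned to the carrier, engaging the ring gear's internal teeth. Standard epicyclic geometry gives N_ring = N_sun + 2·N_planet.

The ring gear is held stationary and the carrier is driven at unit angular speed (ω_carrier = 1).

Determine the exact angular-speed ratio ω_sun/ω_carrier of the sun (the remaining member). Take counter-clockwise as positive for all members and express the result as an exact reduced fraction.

N_ring = 22 + 2·18 = 58
22(ω_s−ω_c) = −58(ω_r−ω_c),  ω_r=0, ω_c=1
ω_s = 1 − (58/22)(0−1) = 40/11
ω_s/ω_c = 40/11

40/11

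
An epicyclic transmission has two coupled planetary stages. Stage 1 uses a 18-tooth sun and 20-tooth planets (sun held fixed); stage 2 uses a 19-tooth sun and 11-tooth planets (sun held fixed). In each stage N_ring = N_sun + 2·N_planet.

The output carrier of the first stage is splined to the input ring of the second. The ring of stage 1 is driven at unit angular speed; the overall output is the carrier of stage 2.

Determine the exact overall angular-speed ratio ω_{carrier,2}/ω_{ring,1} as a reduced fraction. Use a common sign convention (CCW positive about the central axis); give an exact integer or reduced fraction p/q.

Stage 1: N_ring = 18 + 2·20 = 58
Stage 1: 18(ω_s−ω_c) = −58(ω_r−ω_c),  ω_s=0, ω_r=1
Stage 1: 18(0−ω_c) = −58(1−ω_c)  ⇒  76ω_c = 58  ⇒  ω_c = 29/38
  ⇒ ω_c¹/ω_r¹ = 29/38
Stage 2: N_ring = 19 + 2·11 = 41
Stage 2: 19(ω_s−ω_c) = −41(ω_r−ω_c),  ω_s=0, ω_r=1
Stage 2: 19(0−ω_c) = −41(1−ω_c)  ⇒  60ω_c = 41  ⇒  ω_c = 41/60
  ⇒ ω_c²/ω_r² = 41/60
Coupling ω_r² = ω_c¹ ⇒ overall = 29/38 × 41/60 = 1189/2280

1189/2280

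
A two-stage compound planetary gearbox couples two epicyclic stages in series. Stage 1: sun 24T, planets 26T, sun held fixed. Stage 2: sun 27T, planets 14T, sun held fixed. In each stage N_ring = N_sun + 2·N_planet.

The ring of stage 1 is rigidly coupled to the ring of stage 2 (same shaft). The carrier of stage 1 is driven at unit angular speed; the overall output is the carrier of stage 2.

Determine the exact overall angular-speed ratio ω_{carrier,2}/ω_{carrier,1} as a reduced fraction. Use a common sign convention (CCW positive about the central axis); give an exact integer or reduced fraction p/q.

1375/1558

Stage 1: N_ring = 24 + 2·26 = 76
Stage 1: 24(ω_s−ω_c) = −76(ω_r−ω_c),  ω_s=0, ω_c=1
Stage 1: ω_r = 1 − (24/76)(0−1) = 25/19
  ⇒ ω_r¹/ω_c¹ = 25/19
Stage 2: N_ring = 27 + 2·14 = 55
Stage 2: 27(ω_s−ω_c) = −55(ω_r−ω_c),  ω_s=0, ω_r=1
Stage 2: 27(0−ω_c) = −55(1−ω_c)  ⇒  82ω_c = 55  ⇒  ω_c = 55/82
  ⇒ ω_c²/ω_r² = 55/82
Coupling ω_r² = ω_r¹ ⇒ overall = 25/19 × 55/82 = 1375/1558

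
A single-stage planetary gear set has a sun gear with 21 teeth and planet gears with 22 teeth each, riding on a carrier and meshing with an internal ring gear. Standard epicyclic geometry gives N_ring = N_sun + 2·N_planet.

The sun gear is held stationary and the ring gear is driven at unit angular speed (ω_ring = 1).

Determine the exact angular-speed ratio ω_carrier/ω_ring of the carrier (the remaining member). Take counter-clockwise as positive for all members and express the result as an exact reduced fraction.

65/86

N_ring = 21 + 2·22 = 65
21(ω_s−ω_c) = −65(ω_r−ω_c),  ω_s=0, ω_r=1
21(0−ω_c) = −65(1−ω_c)  ⇒  86ω_c = 65  ⇒  ω_c = 65/86
ω_c/ω_r = 65/86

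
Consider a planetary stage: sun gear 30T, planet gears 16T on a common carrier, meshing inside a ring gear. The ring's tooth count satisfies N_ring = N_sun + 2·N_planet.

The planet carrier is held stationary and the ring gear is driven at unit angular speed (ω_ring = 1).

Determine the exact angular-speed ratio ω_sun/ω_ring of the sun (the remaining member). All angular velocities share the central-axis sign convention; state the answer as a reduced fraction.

-31/15

N_ring = 30 + 2·16 = 62
30(ω_s−ω_c) = −62(ω_r−ω_c),  ω_c=0, ω_r=1
ω_s = 0 − (62/30)(1−0) = -31/15
ω_s/ω_r = -31/15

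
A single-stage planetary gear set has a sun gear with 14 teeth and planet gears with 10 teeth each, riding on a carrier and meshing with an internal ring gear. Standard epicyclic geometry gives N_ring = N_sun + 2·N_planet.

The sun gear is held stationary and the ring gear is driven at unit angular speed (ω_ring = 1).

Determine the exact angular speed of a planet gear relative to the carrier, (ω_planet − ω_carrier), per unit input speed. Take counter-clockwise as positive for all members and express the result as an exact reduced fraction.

N_ring = 14 + 2·10 = 34
14(ω_s−ω_c) = −34(ω_r−ω_c),  ω_s=0, ω_r=1
14(0−ω_c) = −34(1−ω_c)  ⇒  48ω_c = 34  ⇒  ω_c = 17/24
sun–planet: 14·(0−17/24) = −10·(ω_p−ω_c)  ⇒  ω_p−ω_c = −(14/10)·(-17/24) = 119/120

119/120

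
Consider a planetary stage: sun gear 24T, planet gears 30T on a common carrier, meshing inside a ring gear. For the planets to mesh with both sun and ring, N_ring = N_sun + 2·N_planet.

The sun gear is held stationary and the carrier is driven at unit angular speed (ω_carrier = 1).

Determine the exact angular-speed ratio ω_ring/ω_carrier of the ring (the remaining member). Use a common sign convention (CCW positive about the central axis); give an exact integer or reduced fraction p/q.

9/7

N_ring = 24 + 2·30 = 84
24(ω_s−ω_c) = −84(ω_r−ω_c),  ω_s=0, ω_c=1
ω_r = 1 − (24/84)(0−1) = 9/7
ω_r/ω_c = 9/7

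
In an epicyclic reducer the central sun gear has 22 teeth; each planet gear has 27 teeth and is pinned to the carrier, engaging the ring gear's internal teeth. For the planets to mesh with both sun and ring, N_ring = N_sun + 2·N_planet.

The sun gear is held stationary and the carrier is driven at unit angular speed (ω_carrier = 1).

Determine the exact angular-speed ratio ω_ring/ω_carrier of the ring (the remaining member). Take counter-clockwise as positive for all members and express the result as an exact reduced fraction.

49/38

N_ring = 22 + 2·27 = 76
22(ω_s−ω_c) = −76(ω_r−ω_c),  ω_s=0, ω_c=1
ω_r = 1 − (22/76)(0−1) = 49/38
ω_r/ω_c = 49/38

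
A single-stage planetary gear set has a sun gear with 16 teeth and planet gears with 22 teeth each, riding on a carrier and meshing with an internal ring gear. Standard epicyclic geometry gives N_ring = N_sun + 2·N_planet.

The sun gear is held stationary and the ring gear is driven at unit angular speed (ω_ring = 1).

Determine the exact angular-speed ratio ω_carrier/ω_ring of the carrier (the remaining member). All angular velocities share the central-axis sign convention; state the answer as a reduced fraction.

15/19

N_ring = 16 + 2·22 = 60
16(ω_s−ω_c) = −60(ω_r−ω_c),  ω_s=0, ω_r=1
16(0−ω_c) = −60(1−ω_c)  ⇒  76ω_c = 60  ⇒  ω_c = 15/19
ω_c/ω_r = 15/19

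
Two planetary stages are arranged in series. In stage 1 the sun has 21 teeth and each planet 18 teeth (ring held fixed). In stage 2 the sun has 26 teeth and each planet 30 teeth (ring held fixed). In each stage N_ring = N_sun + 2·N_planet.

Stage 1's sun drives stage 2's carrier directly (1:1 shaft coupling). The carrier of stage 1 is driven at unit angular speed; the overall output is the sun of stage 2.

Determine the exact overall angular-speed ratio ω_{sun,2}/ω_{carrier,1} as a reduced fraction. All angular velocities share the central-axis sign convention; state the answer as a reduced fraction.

16

Stage 1: N_ring = 21 + 2·18 = 57
Stage 1: 21(ω_s−ω_c) = −57(ω_r−ω_c),  ω_r=0, ω_c=1
Stage 1: ω_s = 1 − (57/21)(0−1) = 26/7
  ⇒ ω_s¹/ω_c¹ = 26/7
Stage 2: N_ring = 26 + 2·30 = 86
Stage 2: 26(ω_s−ω_c) = −86(ω_r−ω_c),  ω_r=0, ω_c=1
Stage 2: ω_s = 1 − (86/26)(0−1) = 56/13
  ⇒ ω_s²/ω_c² = 56/13
Coupling ω_c² = ω_s¹ ⇒ overall = 26/7 × 56/13 = 16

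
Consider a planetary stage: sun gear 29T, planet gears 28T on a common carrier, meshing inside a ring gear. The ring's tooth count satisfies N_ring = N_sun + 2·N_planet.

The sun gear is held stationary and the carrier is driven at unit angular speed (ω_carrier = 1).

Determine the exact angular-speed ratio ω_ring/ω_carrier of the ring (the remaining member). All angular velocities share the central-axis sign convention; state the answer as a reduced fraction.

114/85

N_ring = 29 + 2·28 = 85
29(ω_s−ω_c) = −85(ω_r−ω_c),  ω_s=0, ω_c=1
ω_r = 1 − (29/85)(0−1) = 114/85
ω_r/ω_c = 114/85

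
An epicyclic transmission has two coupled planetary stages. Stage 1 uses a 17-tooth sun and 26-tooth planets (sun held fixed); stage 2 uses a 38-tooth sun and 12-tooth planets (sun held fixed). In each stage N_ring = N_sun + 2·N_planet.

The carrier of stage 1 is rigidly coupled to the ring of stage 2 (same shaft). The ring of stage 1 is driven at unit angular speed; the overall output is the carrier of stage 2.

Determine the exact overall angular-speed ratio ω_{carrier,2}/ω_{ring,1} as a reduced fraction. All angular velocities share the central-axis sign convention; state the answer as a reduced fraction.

Stage 1: N_ring = 17 + 2·26 = 69
Stage 1: 17(ω_s−ω_c) = −69(ω_r−ω_c),  ω_s=0, ω_r=1
Stage 1: 17(0−ω_c) = −69(1−ω_c)  ⇒  86ω_c = 69  ⇒  ω_c = 69/86
  ⇒ ω_c¹/ω_r¹ = 69/86
Stage 2: N_ring = 38 + 2·12 = 62
Stage 2: 38(ω_s−ω_c) = −62(ω_r−ω_c),  ω_s=0, ω_r=1
Stage 2: 38(0−ω_c) = −62(1−ω_c)  ⇒  100ω_c = 62  ⇒  ω_c = 31/50
  ⇒ ω_c²/ω_r² = 31/50
Coupling ω_r² = ω_c¹ ⇒ overall = 69/86 × 31/50 = 2139/4300

2139/4300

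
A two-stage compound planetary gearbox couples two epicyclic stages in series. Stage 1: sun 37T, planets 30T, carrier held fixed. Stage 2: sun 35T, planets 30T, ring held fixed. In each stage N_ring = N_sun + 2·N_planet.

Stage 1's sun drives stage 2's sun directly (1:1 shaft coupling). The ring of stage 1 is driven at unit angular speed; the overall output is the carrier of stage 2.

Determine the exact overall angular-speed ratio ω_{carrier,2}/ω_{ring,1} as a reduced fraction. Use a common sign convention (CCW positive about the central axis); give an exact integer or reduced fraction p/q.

Stage 1: N_ring = 37 + 2·30 = 97
Stage 1: 37(ω_s−ω_c) = −97(ω_r−ω_c),  ω_c=0, ω_r=1
Stage 1: ω_s = 0 − (97/37)(1−0) = -97/37
  ⇒ ω_s¹/ω_r¹ = -97/37
Stage 2: N_ring = 35 + 2·30 = 95
Stage 2: 35(ω_s−ω_c) = −95(ω_r−ω_c),  ω_r=0, ω_s=1
Stage 2: 35(1−ω_c) = −95(0−ω_c)  ⇒  130ω_c = 35  ⇒  ω_c = 7/26
  ⇒ ω_c²/ω_s² = 7/26
Coupling ω_s² = ω_s¹ ⇒ overall = -97/37 × 7/26 = -679/962

-679/962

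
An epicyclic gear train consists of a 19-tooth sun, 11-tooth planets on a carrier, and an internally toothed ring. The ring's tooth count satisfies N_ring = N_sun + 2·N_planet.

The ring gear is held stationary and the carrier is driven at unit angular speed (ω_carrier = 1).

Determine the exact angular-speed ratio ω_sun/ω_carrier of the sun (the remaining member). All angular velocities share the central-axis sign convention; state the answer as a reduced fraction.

N_ring = 19 + 2·11 = 41
19(ω_s−ω_c) = −41(ω_r−ω_c),  ω_r=0, ω_c=1
ω_s = 1 − (41/19)(0−1) = 60/19
ω_s/ω_c = 60/19

60/19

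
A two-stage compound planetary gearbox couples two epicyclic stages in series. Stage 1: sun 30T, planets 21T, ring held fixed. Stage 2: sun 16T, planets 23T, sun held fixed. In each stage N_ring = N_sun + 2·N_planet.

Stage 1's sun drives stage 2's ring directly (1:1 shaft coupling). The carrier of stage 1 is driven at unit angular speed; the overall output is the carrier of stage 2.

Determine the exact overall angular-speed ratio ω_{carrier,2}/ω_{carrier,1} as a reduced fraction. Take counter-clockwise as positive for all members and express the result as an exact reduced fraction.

Stage 1: N_ring = 30 + 2·21 = 72
Stage 1: 30(ω_s−ω_c) = −72(ω_r−ω_c),  ω_r=0, ω_c=1
Stage 1: ω_s = 1 − (72/30)(0−1) = 17/5
  ⇒ ω_s¹/ω_c¹ = 17/5
Stage 2: N_ring = 16 + 2·23 = 62
Stage 2: 16(ω_s−ω_c) = −62(ω_r−ω_c),  ω_s=0, ω_r=1
Stage 2: 16(0−ω_c) = −62(1−ω_c)  ⇒  78ω_c = 62  ⇒  ω_c = 31/39
  ⇒ ω_c²/ω_r² = 31/39
Coupling ω_r² = ω_s¹ ⇒ overall = 17/5 × 31/39 = 527/195

527/195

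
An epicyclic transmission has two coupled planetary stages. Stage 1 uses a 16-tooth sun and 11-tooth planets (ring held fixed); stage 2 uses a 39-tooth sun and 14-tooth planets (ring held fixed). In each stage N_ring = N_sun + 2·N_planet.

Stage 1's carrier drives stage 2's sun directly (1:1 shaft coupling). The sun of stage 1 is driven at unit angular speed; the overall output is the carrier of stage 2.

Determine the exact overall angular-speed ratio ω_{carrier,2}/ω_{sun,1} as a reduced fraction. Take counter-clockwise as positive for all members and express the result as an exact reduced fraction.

52/477

Stage 1: N_ring = 16 + 2·11 = 38
Stage 1: 16(ω_s−ω_c) = −38(ω_r−ω_c),  ω_r=0, ω_s=1
Stage 1: 16(1−ω_c) = −38(0−ω_c)  ⇒  54ω_c = 16  ⇒  ω_c = 8/27
  ⇒ ω_c¹/ω_s¹ = 8/27
Stage 2: N_ring = 39 + 2·14 = 67
Stage 2: 39(ω_s−ω_c) = −67(ω_r−ω_c),  ω_r=0, ω_s=1
Stage 2: 39(1−ω_c) = −67(0−ω_c)  ⇒  106ω_c = 39  ⇒  ω_c = 39/106
  ⇒ ω_c²/ω_s² = 39/106
Coupling ω_s² = ω_c¹ ⇒ overall = 8/27 × 39/106 = 52/477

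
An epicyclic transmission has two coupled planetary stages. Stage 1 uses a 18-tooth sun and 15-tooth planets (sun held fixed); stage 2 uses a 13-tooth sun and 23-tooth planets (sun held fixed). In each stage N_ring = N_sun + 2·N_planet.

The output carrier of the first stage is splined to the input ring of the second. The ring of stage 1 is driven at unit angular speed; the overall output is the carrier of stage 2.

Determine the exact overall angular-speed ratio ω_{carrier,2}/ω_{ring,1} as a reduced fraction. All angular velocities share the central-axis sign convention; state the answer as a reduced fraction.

Stage 1: N_ring = 18 + 2·15 = 48
Stage 1: 18(ω_s−ω_c) = −48(ω_r−ω_c),  ω_s=0, ω_r=1
Stage 1: 18(0−ω_c) = −48(1−ω_c)  ⇒  66ω_c = 48  ⇒  ω_c = 8/11
  ⇒ ω_c¹/ω_r¹ = 8/11
Stage 2: N_ring = 13 + 2·23 = 59
Stage 2: 13(ω_s−ω_c) = −59(ω_r−ω_c),  ω_s=0, ω_r=1
Stage 2: 13(0−ω_c) = −59(1−ω_c)  ⇒  72ω_c = 59  ⇒  ω_c = 59/72
  ⇒ ω_c²/ω_r² = 59/72
Coupling ω_r² = ω_c¹ ⇒ overall = 8/11 × 59/72 = 59/99

59/99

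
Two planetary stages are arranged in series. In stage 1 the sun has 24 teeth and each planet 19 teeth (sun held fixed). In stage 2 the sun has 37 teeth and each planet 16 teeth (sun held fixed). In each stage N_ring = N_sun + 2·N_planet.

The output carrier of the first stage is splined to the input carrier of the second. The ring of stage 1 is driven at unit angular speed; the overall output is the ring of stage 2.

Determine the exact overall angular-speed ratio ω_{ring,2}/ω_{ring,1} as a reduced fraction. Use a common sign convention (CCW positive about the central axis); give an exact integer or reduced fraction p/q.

3286/2967

Stage 1: N_ring = 24 + 2·19 = 62
Stage 1: 24(ω_s−ω_c) = −62(ω_r−ω_c),  ω_s=0, ω_r=1
Stage 1: 24(0−ω_c) = −62(1−ω_c)  ⇒  86ω_c = 62  ⇒  ω_c = 31/43
  ⇒ ω_c¹/ω_r¹ = 31/43
Stage 2: N_ring = 37 + 2·16 = 69
Stage 2: 37(ω_s−ω_c) = −69(ω_r−ω_c),  ω_s=0, ω_c=1
Stage 2: ω_r = 1 − (37/69)(0−1) = 106/69
  ⇒ ω_r²/ω_c² = 106/69
Coupling ω_c² = ω_c¹ ⇒ overall = 31/43 × 106/69 = 3286/2967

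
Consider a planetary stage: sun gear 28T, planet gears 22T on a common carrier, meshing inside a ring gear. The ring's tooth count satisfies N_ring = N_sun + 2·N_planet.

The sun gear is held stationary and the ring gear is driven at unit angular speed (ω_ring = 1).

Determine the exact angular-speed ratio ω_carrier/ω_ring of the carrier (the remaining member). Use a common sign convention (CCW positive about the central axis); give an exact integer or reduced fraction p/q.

N_ring = 28 + 2·22 = 72
28(ω_s−ω_c) = −72(ω_r−ω_c),  ω_s=0, ω_r=1
28(0−ω_c) = −72(1−ω_c)  ⇒  100ω_c = 72  ⇒  ω_c = 18/25
ω_c/ω_r = 18/25

18/25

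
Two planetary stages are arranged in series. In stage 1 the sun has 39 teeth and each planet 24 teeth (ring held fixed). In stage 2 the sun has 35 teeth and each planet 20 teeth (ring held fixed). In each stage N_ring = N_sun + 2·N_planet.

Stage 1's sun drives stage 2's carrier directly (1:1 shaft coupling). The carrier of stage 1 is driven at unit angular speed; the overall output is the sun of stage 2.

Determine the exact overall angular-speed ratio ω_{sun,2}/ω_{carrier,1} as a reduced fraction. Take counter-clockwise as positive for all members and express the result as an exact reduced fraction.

Stage 1: N_ring = 39 + 2·24 = 87
Stage 1: 39(ω_s−ω_c) = −87(ω_r−ω_c),  ω_r=0, ω_c=1
Stage 1: ω_s = 1 − (87/39)(0−1) = 42/13
  ⇒ ω_s¹/ω_c¹ = 42/13
Stage 2: N_ring = 35 + 2·20 = 75
Stage 2: 35(ω_s−ω_c) = −75(ω_r−ω_c),  ω_r=0, ω_c=1
Stage 2: ω_s = 1 − (75/35)(0−1) = 22/7
  ⇒ ω_s²/ω_c² = 22/7
Coupling ω_c² = ω_s¹ ⇒ overall = 42/13 × 22/7 = 132/13

132/13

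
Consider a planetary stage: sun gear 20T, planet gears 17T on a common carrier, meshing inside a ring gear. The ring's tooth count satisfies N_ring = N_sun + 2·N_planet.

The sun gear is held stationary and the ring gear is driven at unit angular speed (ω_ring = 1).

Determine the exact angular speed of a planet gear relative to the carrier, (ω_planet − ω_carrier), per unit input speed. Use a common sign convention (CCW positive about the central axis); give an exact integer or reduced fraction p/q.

540/629

N_ring = 20 + 2·17 = 54
20(ω_s−ω_c) = −54(ω_r−ω_c),  ω_s=0, ω_r=1
20(0−ω_c) = −54(1−ω_c)  ⇒  74ω_c = 54  ⇒  ω_c = 27/37
sun–planet: 20·(0−27/37) = −17·(ω_p−ω_c)  ⇒  ω_p−ω_c = −(20/17)·(-27/37) = 540/629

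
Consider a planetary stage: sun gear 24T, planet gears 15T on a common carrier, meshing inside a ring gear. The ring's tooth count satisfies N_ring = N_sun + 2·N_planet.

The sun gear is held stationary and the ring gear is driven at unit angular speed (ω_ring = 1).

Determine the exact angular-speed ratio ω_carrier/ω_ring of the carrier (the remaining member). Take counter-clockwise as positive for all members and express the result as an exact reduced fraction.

9/13

N_ring = 24 + 2·15 = 54
24(ω_s−ω_c) = −54(ω_r−ω_c),  ω_s=0, ω_r=1
24(0−ω_c) = −54(1−ω_c)  ⇒  78ω_c = 54  ⇒  ω_c = 9/13
ω_c/ω_r = 9/13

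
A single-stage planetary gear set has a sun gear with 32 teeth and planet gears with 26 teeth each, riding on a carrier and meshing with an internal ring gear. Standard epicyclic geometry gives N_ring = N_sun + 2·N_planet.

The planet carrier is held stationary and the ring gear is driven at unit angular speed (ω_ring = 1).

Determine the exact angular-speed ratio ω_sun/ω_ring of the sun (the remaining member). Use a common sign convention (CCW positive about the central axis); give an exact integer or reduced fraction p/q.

N_ring = 32 + 2·26 = 84
32(ω_s−ω_c) = −84(ω_r−ω_c),  ω_c=0, ω_r=1
ω_s = 0 − (84/32)(1−0) = -21/8
ω_s/ω_r = -21/8

-21/8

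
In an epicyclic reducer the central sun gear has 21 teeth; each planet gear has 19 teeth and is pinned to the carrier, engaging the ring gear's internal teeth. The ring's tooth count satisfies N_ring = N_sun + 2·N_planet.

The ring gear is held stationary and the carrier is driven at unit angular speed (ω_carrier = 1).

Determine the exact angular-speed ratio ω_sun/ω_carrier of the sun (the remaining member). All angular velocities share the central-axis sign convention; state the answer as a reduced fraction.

80/21

N_ring = 21 + 2·19 = 59
21(ω_s−ω_c) = −59(ω_r−ω_c),  ω_r=0, ω_c=1
ω_s = 1 − (59/21)(0−1) = 80/21
ω_s/ω_c = 80/21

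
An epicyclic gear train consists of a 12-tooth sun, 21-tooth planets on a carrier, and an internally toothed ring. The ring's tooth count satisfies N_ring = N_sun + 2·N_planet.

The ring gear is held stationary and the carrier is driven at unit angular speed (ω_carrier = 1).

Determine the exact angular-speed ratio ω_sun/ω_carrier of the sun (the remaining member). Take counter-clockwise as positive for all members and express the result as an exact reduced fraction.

N_ring = 12 + 2·21 = 54
12(ω_s−ω_c) = −54(ω_r−ω_c),  ω_r=0, ω_c=1
ω_s = 1 − (54/12)(0−1) = 11/2
ω_s/ω_c = 11/2

11/2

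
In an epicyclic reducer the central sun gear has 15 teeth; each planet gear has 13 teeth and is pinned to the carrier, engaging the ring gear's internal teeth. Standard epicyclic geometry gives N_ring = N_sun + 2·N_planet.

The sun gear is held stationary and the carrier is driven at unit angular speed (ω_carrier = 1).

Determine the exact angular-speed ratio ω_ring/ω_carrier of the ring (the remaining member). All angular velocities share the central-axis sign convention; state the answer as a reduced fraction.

56/41

N_ring = 15 + 2·13 = 41
15(ω_s−ω_c) = −41(ω_r−ω_c),  ω_s=0, ω_c=1
ω_r = 1 − (15/41)(0−1) = 56/41
ω_r/ω_c = 56/41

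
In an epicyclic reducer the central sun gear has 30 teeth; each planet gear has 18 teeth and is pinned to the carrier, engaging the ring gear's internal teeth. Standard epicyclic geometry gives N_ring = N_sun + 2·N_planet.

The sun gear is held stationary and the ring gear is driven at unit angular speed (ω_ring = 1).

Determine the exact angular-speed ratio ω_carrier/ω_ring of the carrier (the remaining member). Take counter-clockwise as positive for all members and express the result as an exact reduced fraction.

11/16

N_ring = 30 + 2·18 = 66
30(ω_s−ω_c) = −66(ω_r−ω_c),  ω_s=0, ω_r=1
30(0−ω_c) = −66(1−ω_c)  ⇒  96ω_c = 66  ⇒  ω_c = 11/16
ω_c/ω_r = 11/16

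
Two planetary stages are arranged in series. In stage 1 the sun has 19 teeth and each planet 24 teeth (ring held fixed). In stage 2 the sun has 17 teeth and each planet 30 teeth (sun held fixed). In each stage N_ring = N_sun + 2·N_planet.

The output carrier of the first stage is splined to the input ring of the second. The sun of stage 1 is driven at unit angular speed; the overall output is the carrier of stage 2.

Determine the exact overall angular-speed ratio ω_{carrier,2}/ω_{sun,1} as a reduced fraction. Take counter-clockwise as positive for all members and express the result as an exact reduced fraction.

1463/8084

Stage 1: N_ring = 19 + 2·24 = 67
Stage 1: 19(ω_s−ω_c) = −67(ω_r−ω_c),  ω_r=0, ω_s=1
Stage 1: 19(1−ω_c) = −67(0−ω_c)  ⇒  86ω_c = 19  ⇒  ω_c = 19/86
  ⇒ ω_c¹/ω_s¹ = 19/86
Stage 2: N_ring = 17 + 2·30 = 77
Stage 2: 17(ω_s−ω_c) = −77(ω_r−ω_c),  ω_s=0, ω_r=1
Stage 2: 17(0−ω_c) = −77(1−ω_c)  ⇒  94ω_c = 77  ⇒  ω_c = 77/94
  ⇒ ω_c²/ω_r² = 77/94
Coupling ω_r² = ω_c¹ ⇒ overall = 19/86 × 77/94 = 1463/8084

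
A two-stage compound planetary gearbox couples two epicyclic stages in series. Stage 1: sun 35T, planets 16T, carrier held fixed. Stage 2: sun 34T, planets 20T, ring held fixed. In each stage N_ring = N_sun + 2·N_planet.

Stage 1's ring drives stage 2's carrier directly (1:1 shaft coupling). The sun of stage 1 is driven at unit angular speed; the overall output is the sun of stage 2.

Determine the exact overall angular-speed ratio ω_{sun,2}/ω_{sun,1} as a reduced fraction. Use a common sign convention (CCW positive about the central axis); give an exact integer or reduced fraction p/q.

-1890/1139

Stage 1: N_ring = 35 + 2·16 = 67
Stage 1: 35(ω_s−ω_c) = −67(ω_r−ω_c),  ω_c=0, ω_s=1
Stage 1: ω_r = 0 − (35/67)(1−0) = -35/67
  ⇒ ω_r¹/ω_s¹ = -35/67
Stage 2: N_ring = 34 + 2·20 = 74
Stage 2: 34(ω_s−ω_c) = −74(ω_r−ω_c),  ω_r=0, ω_c=1
Stage 2: ω_s = 1 − (74/34)(0−1) = 54/17
  ⇒ ω_s²/ω_c² = 54/17
Coupling ω_c² = ω_r¹ ⇒ overall = -35/67 × 54/17 = -1890/1139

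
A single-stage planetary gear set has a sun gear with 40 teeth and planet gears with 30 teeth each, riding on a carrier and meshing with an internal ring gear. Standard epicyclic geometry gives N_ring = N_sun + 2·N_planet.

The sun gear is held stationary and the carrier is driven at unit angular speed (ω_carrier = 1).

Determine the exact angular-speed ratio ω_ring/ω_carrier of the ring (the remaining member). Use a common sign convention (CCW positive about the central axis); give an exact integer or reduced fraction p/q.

N_ring = 40 + 2·30 = 100
40(ω_s−ω_c) = −100(ω_r−ω_c),  ω_s=0, ω_c=1
ω_r = 1 − (40/100)(0−1) = 7/5
ω_r/ω_c = 7/5

7/5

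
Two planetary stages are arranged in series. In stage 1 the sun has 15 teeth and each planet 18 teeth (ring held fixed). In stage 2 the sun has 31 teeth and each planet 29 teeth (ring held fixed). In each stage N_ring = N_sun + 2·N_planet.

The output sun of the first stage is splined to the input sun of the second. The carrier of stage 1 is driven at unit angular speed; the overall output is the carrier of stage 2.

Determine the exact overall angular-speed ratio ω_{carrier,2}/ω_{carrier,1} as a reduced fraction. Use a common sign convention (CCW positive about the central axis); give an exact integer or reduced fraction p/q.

341/300

Stage 1: N_ring = 15 + 2·18 = 51
Stage 1: 15(ω_s−ω_c) = −51(ω_r−ω_c),  ω_r=0, ω_c=1
Stage 1: ω_s = 1 − (51/15)(0−1) = 22/5
  ⇒ ω_s¹/ω_c¹ = 22/5
Stage 2: N_ring = 31 + 2·29 = 89
Stage 2: 31(ω_s−ω_c) = −89(ω_r−ω_c),  ω_r=0, ω_s=1
Stage 2: 31(1−ω_c) = −89(0−ω_c)  ⇒  120ω_c = 31  ⇒  ω_c = 31/120
  ⇒ ω_c²/ω_s² = 31/120
Coupling ω_s² = ω_s¹ ⇒ overall = 22/5 × 31/120 = 341/300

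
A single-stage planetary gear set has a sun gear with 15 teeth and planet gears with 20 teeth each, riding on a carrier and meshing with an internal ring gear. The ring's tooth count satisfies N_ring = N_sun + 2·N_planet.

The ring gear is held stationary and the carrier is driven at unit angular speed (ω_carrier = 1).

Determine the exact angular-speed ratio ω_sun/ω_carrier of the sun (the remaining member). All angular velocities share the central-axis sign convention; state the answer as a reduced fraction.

N_ring = 15 + 2·20 = 55
15(ω_s−ω_c) = −55(ω_r−ω_c),  ω_r=0, ω_c=1
ω_s = 1 − (55/15)(0−1) = 14/3
ω_s/ω_c = 14/3

14/3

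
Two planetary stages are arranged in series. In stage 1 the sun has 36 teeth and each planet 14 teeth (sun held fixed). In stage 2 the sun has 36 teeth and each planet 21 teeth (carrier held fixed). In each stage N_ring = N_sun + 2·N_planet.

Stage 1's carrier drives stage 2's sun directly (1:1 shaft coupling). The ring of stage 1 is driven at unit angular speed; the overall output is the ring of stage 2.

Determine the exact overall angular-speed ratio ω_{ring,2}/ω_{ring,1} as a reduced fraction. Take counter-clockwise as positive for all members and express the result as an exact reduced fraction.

-96/325

Stage 1: N_ring = 36 + 2·14 = 64
Stage 1: 36(ω_s−ω_c) = −64(ω_r−ω_c),  ω_s=0, ω_r=1
Stage 1: 36(0−ω_c) = −64(1−ω_c)  ⇒  100ω_c = 64  ⇒  ω_c = 16/25
  ⇒ ω_c¹/ω_r¹ = 16/25
Stage 2: N_ring = 36 + 2·21 = 78
Stage 2: 36(ω_s−ω_c) = −78(ω_r−ω_c),  ω_c=0, ω_s=1
Stage 2: ω_r = 0 − (36/78)(1−0) = -6/13
  ⇒ ω_r²/ω_s² = -6/13
Coupling ω_s² = ω_c¹ ⇒ overall = 16/25 × -6/13 = -96/325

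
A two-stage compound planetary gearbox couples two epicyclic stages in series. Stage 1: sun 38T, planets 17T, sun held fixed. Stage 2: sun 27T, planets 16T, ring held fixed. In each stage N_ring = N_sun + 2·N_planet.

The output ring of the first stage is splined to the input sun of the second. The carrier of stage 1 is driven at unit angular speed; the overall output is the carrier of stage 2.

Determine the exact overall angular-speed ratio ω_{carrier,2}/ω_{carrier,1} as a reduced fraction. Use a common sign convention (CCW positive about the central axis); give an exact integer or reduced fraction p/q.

165/344

Stage 1: N_ring = 38 + 2·17 = 72
Stage 1: 38(ω_s−ω_c) = −72(ω_r−ω_c),  ω_s=0, ω_c=1
Stage 1: ω_r = 1 − (38/72)(0−1) = 55/36
  ⇒ ω_r¹/ω_c¹ = 55/36
Stage 2: N_ring = 27 + 2·16 = 59
Stage 2: 27(ω_s−ω_c) = −59(ω_r−ω_c),  ω_r=0, ω_s=1
Stage 2: 27(1−ω_c) = −59(0−ω_c)  ⇒  86ω_c = 27  ⇒  ω_c = 27/86
  ⇒ ω_c²/ω_s² = 27/86
Coupling ω_s² = ω_r¹ ⇒ overall = 55/36 × 27/86 = 165/344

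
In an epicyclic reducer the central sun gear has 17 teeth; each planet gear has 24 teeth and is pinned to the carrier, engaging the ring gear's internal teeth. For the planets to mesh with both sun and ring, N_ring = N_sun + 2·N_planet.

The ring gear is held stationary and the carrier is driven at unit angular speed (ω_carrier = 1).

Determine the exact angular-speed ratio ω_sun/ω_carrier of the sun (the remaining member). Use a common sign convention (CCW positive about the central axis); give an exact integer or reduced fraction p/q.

82/17

N_ring = 17 + 2·24 = 65
17(ω_s−ω_c) = −65(ω_r−ω_c),  ω_r=0, ω_c=1
ω_s = 1 − (65/17)(0−1) = 82/17
ω_s/ω_c = 82/17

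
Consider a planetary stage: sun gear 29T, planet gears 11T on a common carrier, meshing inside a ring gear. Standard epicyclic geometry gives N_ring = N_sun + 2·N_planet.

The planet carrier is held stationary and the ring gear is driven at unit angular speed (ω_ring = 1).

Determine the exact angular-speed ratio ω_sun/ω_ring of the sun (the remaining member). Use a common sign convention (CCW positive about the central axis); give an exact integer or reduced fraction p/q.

-51/29

N_ring = 29 + 2·11 = 51
29(ω_s−ω_c) = −51(ω_r−ω_c),  ω_c=0, ω_r=1
ω_s = 0 − (51/29)(1−0) = -51/29
ω_s/ω_r = -51/29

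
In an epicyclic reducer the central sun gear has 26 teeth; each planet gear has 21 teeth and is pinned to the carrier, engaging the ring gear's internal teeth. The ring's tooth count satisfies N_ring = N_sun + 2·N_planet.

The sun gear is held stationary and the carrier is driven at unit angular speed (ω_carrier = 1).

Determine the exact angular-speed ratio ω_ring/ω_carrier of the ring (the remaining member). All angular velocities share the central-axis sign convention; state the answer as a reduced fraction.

47/34

N_ring = 26 + 2·21 = 68
26(ω_s−ω_c) = −68(ω_r−ω_c),  ω_s=0, ω_c=1
ω_r = 1 − (26/68)(0−1) = 47/34
ω_r/ω_c = 47/34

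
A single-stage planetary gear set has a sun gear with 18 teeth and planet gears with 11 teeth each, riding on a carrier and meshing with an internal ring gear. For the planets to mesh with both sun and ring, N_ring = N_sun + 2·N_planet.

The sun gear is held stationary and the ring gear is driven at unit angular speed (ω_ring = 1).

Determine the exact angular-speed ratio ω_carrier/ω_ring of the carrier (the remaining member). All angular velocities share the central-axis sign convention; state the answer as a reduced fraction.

20/29

N_ring = 18 + 2·11 = 40
18(ω_s−ω_c) = −40(ω_r−ω_c),  ω_s=0, ω_r=1
18(0−ω_c) = −40(1−ω_c)  ⇒  58ω_c = 40  ⇒  ω_c = 20/29
ω_c/ω_r = 20/29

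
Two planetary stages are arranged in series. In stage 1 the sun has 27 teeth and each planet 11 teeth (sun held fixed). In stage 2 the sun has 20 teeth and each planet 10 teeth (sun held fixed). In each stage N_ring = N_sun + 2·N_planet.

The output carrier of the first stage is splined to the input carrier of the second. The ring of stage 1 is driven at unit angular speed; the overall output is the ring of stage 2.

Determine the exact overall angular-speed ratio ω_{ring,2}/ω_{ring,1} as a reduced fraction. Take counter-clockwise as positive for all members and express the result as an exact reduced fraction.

147/152

Stage 1: N_ring = 27 + 2·11 = 49
Stage 1: 27(ω_s−ω_c) = −49(ω_r−ω_c),  ω_s=0, ω_r=1
Stage 1: 27(0−ω_c) = −49(1−ω_c)  ⇒  76ω_c = 49  ⇒  ω_c = 49/76
  ⇒ ω_c¹/ω_r¹ = 49/76
Stage 2: N_ring = 20 + 2·10 = 40
Stage 2: 20(ω_s−ω_c) = −40(ω_r−ω_c),  ω_s=0, ω_c=1
Stage 2: ω_r = 1 − (20/40)(0−1) = 3/2
  ⇒ ω_r²/ω_c² = 3/2
Coupling ω_c² = ω_c¹ ⇒ overall = 49/76 × 3/2 = 147/152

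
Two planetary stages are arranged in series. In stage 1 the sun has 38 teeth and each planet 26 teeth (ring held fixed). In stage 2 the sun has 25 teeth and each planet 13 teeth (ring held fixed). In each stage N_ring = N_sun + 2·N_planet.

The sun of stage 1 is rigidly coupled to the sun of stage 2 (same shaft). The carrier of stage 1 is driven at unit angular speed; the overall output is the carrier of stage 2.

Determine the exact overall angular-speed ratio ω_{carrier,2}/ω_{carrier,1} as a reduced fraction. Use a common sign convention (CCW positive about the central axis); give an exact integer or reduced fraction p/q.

400/361

Stage 1: N_ring = 38 + 2·26 = 90
Stage 1: 38(ω_s−ω_c) = −90(ω_r−ω_c),  ω_r=0, ω_c=1
Stage 1: ω_s = 1 − (90/38)(0−1) = 64/19
  ⇒ ω_s¹/ω_c¹ = 64/19
Stage 2: N_ring = 25 + 2·13 = 51
Stage 2: 25(ω_s−ω_c) = −51(ω_r−ω_c),  ω_r=0, ω_s=1
Stage 2: 25(1−ω_c) = −51(0−ω_c)  ⇒  76ω_c = 25  ⇒  ω_c = 25/76
  ⇒ ω_c²/ω_s² = 25/76
Coupling ω_s² = ω_s¹ ⇒ overall = 64/19 × 25/76 = 400/361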